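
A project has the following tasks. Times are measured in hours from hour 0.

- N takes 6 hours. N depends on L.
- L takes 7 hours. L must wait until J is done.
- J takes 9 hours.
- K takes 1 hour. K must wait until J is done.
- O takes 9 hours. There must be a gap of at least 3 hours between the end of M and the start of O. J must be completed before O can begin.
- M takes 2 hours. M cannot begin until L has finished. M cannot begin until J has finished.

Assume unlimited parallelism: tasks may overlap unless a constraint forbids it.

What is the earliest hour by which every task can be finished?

30

J has no prerequisites, so it starts at hour 0 and finishes at hour 9.
L waits on J (finishes hour 9), so it starts at hour 9 and finishes at 9 + 7 = hour 16.
N waits on L (finishes hour 16), so it starts at hour 16 and finishes at 16 + 6 = hour 22.
M cannot start until L (finishes hour 16); J (finishes hour 9). The controlling bound is hour 16, so M finishes at 16 + 2 = hour 18.
O cannot start until M (finishes hour 18, plus 3-hour gap → hour 21); J (finishes hour 9). The controlling bound is hour 21, so O finishes at 21 + 9 = hour 30.
After J (finishes hour 9), K can start at hour 9 and finishes at hour 10.
All tasks are finished once the last one completes. Finish times: J at 9, K at 10, L at 16, M at 18, N at 22, O at 30. The latest is hour 30.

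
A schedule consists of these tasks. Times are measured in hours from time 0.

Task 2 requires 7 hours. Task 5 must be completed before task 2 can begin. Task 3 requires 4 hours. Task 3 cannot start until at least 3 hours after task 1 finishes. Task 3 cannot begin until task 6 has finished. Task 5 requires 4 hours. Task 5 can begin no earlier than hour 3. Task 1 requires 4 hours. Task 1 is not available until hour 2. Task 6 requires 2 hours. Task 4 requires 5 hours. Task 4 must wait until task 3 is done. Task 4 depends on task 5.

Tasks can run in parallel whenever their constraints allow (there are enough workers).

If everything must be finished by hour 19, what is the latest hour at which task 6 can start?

8

Nothing follows task 4; the deadline of hour 19 is its only limit. It must start by 19 − 5 = hour 14.
Task 3 has to be done before task 4 (must start by hour 14). That means finishing by hour 14, i.e. starting by 14 − 4 = hour 10.
Since task 3 (must start by hour 10) depends on it, task 6 must finish by hour 10. Backing off its 2-hour duration gives a latest start of hour 8.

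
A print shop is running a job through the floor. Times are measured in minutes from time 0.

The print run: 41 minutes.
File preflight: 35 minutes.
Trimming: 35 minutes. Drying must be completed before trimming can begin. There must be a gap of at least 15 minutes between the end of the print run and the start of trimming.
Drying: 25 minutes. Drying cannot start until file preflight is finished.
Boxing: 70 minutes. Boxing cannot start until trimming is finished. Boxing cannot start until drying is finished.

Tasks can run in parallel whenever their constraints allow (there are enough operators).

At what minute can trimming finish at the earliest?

Nothing blocks the print run, so it runs from minute 0 to minute 41.
Nothing blocks file preflight, so it runs from minute 0 to minute 35.
Drying cannot begin until file preflight (finishes minute 35). It runs from minute 35 to 35 + 25 = minute 60.
For trimming: drying (finishes minute 60); the print run (finishes minute 41, plus 15-minute gap → minute 56). Taking the maximum gives a start of minute 60, and it finishes at 60 + 35 = minute 95.

95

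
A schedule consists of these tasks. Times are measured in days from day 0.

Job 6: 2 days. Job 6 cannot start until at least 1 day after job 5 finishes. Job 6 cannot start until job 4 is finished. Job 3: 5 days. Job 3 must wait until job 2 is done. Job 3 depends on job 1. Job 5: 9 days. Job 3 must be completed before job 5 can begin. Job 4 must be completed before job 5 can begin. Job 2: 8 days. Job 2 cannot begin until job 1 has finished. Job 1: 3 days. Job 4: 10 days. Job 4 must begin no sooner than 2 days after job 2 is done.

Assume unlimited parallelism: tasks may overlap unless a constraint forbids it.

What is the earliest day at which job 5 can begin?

23

Job 1 can start immediately at day 0; it finishes at day 3.
After job 1 (finishes day 3), job 2 can start at day 3 and finishes at day 11.
Job 4 waits on job 2 (finishes day 11, plus 2-day gap → day 13), so it starts at day 13 and finishes at 13 + 10 = day 23.
Job 3 needs all of job 2 (finishes day 11); job 1 (finishes day 3). That puts its earliest start at day 11; it finishes at 11 + 5 = day 16.
Job 5 waits on job 3 (finishes day 16); job 4 (finishes day 23). The latest of these is day 23, which is the earliest job 5 can start.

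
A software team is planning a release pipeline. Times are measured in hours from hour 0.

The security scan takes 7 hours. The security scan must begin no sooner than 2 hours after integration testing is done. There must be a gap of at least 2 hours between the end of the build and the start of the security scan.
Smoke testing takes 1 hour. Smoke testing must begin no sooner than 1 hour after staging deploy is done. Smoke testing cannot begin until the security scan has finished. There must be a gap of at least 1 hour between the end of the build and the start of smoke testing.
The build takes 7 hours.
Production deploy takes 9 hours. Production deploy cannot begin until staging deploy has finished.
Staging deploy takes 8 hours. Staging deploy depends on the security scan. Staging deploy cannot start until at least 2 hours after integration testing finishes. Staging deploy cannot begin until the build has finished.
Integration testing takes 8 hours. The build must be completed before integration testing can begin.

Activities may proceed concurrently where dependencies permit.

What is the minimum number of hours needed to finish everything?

41

The build has no prerequisites, so it starts at hour 0 and finishes at hour 7.
Integration testing cannot begin until the build (finishes hour 7). It runs from hour 7 to 7 + 8 = hour 15.
The security scan has to wait for integration testing (finishes hour 15, plus 2-hour gap → hour 17); the build (finishes hour 7, plus 2-hour gap → hour 9). The latest of these is hour 17, so the security scan runs hour 17 to 17 + 7 = hour 24.
For staging deploy: the security scan (finishes hour 24); integration testing (finishes hour 15, plus 2-hour gap → hour 17); the build (finishes hour 7). Taking the maximum gives a start of hour 24, and it finishes at 24 + 8 = hour 32.
Production deploy waits on staging deploy (finishes hour 32), so it starts at hour 32 and finishes at 32 + 9 = hour 41.
Smoke testing cannot start until staging deploy (finishes hour 32, plus 1-hour gap → hour 33); the security scan (finishes hour 24); the build (finishes hour 7, plus 1-hour gap → hour 8). The controlling bound is hour 33, so smoke testing finishes at 33 + 1 = hour 34.
All tasks are finished once the last one completes. Finish times: The build at 7, Integration testing at 15, The security scan at 24, Staging deploy at 32, Smoke testing at 34, Production deploy at 41. The latest is hour 41.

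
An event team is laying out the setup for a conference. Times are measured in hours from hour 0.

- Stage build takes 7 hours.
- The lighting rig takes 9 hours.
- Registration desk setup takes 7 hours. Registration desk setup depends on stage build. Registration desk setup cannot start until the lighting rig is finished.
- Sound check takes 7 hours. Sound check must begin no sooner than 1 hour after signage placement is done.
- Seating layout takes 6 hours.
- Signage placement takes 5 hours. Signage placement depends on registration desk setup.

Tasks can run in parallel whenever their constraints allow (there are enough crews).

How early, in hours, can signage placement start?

Nothing blocks the lighting rig, so it runs from hour 0 to hour 9.
Stage build can start immediately at hour 0; it finishes at hour 7.
Registration desk setup has to wait for stage build (finishes hour 7); the lighting rig (finishes hour 9). The latest of these is hour 9, so registration desk setup runs hour 9 to 9 + 7 = hour 16.
Signage placement waits on registration desk setup (finishes hour 16), so the earliest it can start is hour 16.

16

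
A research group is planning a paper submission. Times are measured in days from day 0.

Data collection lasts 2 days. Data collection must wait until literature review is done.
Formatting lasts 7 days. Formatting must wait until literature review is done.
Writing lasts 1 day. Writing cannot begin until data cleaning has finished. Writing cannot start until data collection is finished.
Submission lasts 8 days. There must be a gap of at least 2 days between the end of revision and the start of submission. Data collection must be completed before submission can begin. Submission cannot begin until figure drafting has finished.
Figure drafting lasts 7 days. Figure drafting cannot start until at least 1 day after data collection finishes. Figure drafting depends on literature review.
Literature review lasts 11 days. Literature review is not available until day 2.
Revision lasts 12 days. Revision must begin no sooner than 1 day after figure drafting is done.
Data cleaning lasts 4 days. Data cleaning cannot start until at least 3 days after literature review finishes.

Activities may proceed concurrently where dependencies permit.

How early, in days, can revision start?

After its own release at day 2, literature review can start at day 2 and finishes at day 13.
Data collection cannot begin until literature review (finishes day 13). It runs from day 13 to 13 + 2 = day 15.
Figure drafting cannot start until data collection (finishes day 15, plus 1-day gap → day 16); literature review (finishes day 13). The controlling bound is day 16, so figure drafting finishes at 16 + 7 = day 23.
Revision waits on figure drafting (finishes day 23, plus 1-day gap → day 24), so the earliest it can start is day 24.

24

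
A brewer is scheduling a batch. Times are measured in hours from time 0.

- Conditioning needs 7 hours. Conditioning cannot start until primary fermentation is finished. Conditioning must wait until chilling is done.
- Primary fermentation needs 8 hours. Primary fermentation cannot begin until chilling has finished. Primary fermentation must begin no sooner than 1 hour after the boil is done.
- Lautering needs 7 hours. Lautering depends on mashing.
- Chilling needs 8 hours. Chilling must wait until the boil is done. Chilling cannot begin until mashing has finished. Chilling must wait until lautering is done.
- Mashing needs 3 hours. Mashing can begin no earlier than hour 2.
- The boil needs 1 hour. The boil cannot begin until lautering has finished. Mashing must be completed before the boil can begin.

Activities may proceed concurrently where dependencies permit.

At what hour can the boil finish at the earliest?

13

Mashing waits on its own release at hour 2, so it starts at hour 2 and finishes at 2 + 3 = hour 5.
After mashing (finishes hour 5), lautering can start at hour 5 and finishes at hour 12.
The boil needs all of lautering (finishes hour 12); mashing (finishes hour 5). That puts its earliest start at hour 12; it finishes at 12 + 1 = hour 13.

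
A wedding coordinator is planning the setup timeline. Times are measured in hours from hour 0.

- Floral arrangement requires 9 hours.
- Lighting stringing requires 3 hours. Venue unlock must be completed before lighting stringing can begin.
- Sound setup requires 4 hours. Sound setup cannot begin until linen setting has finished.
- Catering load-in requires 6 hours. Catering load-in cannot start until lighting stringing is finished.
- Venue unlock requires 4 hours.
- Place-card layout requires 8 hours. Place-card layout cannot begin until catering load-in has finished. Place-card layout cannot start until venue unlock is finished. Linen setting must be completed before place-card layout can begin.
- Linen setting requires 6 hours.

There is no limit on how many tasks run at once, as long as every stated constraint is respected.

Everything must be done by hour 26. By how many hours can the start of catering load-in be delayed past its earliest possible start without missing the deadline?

Venue unlock can start immediately at hour 0; it finishes at hour 4.
After venue unlock (finishes hour 4), lighting stringing can start at hour 4 and finishes at hour 7.
After lighting stringing (finishes hour 7), catering load-in can start at hour 7 and finishes at hour 13.

Working backward from the deadline:
To finish by hour 26, place-card layout (duration 8) must start no later than hour 18.
Since place-card layout (must start by hour 18) depends on it, catering load-in must finish by hour 18. Backing off its 6-hour duration gives a latest start of hour 12.
So catering load-in can start as early as hour 7 and as late as hour 12, giving 12 − 7 = 5 hours of slack.

5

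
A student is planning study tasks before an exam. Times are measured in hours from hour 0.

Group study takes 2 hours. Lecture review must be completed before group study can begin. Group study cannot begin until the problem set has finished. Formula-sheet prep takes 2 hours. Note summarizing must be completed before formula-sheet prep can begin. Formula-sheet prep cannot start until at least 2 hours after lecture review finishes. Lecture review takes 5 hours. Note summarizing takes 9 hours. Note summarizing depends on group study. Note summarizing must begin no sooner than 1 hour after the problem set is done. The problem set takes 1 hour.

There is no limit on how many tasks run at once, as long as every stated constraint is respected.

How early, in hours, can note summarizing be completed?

16

Nothing blocks the problem set, so it runs from hour 0 to hour 1.
Lecture review has no prerequisites, so it starts at hour 0 and finishes at hour 5.
For group study: lecture review (finishes hour 5); the problem set (finishes hour 1). Taking the maximum gives a start of hour 5, and it finishes at 5 + 2 = hour 7.
Note summarizing needs all of group study (finishes hour 7); the problem set (finishes hour 1, plus 1-hour gap → hour 2). That puts its earliest start at hour 7; it finishes at 7 + 9 = hour 16.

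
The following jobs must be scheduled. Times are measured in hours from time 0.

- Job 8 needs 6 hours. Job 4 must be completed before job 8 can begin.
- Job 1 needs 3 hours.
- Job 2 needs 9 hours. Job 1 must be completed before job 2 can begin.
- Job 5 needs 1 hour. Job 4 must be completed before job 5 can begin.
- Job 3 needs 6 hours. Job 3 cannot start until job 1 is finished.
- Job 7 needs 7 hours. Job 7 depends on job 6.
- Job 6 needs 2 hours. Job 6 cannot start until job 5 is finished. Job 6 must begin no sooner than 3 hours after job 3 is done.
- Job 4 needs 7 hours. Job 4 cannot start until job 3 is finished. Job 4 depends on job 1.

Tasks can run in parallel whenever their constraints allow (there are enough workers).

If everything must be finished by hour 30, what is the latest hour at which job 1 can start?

Job 2 has no dependents, so it just needs to finish by hour 30. Starting by 30 − 9 = hour 21 achieves that.
Job 7 has no dependents, so it just needs to finish by hour 30. Starting by 30 − 7 = hour 23 achieves that.
Since job 7 (must start by hour 23) depends on it, job 6 must finish by hour 23. Backing off its 2-hour duration gives a latest start of hour 21.
Job 5 has to be done before job 6 (must start by hour 21). That means finishing by hour 21, i.e. starting by 21 − 1 = hour 20.
Job 8 must finish by hour 30; it takes 6 hours, so it must start by 30 − 6 = hour 24.
Job 4 feeds job 5 (must start by hour 20); job 8 (must start by hour 24). Taking the minimum, job 4 must finish by hour 20 and start by 20 − 7 = hour 13.
For job 3: job 4 (must start by hour 13); job 6 (must start by hour 21, minus 3-hour gap → hour 18). The most restrictive is hour 13; with a 6-hour duration, job 3 must start by hour 7.
For job 1: job 2 (must start by hour 21); job 3 (must start by hour 7); job 4 (must start by hour 13). The most restrictive is hour 7; with a 3-hour duration, job 1 must start by hour 4.

4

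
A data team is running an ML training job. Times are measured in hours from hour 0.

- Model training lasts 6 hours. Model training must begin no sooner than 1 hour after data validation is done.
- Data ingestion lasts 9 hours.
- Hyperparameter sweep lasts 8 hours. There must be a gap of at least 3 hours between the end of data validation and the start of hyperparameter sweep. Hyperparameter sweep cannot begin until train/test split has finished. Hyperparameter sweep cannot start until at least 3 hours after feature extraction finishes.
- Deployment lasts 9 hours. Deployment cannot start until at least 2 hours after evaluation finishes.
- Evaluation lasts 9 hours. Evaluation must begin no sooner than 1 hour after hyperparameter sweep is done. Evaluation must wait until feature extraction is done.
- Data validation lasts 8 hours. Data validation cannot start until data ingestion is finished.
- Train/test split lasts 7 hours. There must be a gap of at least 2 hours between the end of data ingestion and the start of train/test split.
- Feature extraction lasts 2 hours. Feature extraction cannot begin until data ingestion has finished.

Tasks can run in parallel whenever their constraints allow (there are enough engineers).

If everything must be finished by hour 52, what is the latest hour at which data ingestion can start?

3

Nothing follows deployment; the deadline of hour 52 is its only limit. It must start by 52 − 9 = hour 43.
Evaluation must finish before deployment (must start by hour 43, minus 2-hour gap → hour 41). With a 9-hour duration, evaluation must start by 41 − 9 = hour 32.
Hyperparameter sweep has to be done before evaluation (must start by hour 32, minus 1-hour gap → hour 31). That means finishing by hour 31, i.e. starting by 31 − 8 = hour 23.
Model training has no dependents, so it just needs to finish by hour 52. Starting by 52 − 6 = hour 46 achieves that.
For data validation: hyperparameter sweep (must start by hour 23, minus 3-hour gap → hour 20); model training (must start by hour 46, minus 1-hour gap → hour 45). The most restrictive is hour 20; with an 8-hour duration, data validation must start by hour 12.
Feature extraction has several dependents: hyperparameter sweep (must start by hour 23, minus 3-hour gap → hour 20); evaluation (must start by hour 32). The earliest of those limits is hour 20, so feature extraction must start by 20 − 2 = hour 18.
Train/test split must finish before hyperparameter sweep (must start by hour 23). With a 7-hour duration, train/test split must start by 23 − 7 = hour 16.
Data ingestion has several dependents: data validation (must start by hour 12); feature extraction (must start by hour 18); train/test split (must start by hour 16, minus 2-hour gap → hour 14). The earliest of those limits is hour 12, so data ingestion must start by 12 − 9 = hour 3.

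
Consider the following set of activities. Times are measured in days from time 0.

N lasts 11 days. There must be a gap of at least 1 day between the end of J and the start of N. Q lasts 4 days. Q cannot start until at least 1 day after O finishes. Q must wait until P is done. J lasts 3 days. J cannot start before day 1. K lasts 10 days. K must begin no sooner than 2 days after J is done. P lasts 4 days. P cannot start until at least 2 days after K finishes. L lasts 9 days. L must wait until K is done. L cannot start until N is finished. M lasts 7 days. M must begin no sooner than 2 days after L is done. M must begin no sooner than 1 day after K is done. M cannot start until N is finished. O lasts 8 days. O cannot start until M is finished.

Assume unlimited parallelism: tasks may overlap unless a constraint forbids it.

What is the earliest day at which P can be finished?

J cannot begin until its own release at day 1. It runs from day 1 to 1 + 3 = day 4.
K waits on J (finishes day 4, plus 2-day gap → day 6), so it starts at day 6 and finishes at 6 + 10 = day 16.
P waits on K (finishes day 16, plus 2-day gap → day 18), so it starts at day 18 and finishes at 18 + 4 = day 22.

22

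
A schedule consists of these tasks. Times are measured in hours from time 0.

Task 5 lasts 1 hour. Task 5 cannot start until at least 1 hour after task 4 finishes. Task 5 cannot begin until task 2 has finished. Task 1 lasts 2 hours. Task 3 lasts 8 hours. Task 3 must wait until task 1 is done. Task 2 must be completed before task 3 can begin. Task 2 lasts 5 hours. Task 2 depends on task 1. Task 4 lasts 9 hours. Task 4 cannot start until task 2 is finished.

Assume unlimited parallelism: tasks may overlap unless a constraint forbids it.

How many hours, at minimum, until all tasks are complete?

Task 1 has no prerequisites, so it starts at hour 0 and finishes at hour 2.
Task 2 cannot begin until task 1 (finishes hour 2). It runs from hour 2 to 2 + 5 = hour 7.
After task 2 (finishes hour 7), task 4 can start at hour 7 and finishes at hour 16.
Task 5 cannot start until task 4 (finishes hour 16, plus 1-hour gap → hour 17); task 2 (finishes hour 7). The controlling bound is hour 17, so task 5 finishes at 17 + 1 = hour 18.
For task 3: task 1 (finishes hour 2); task 2 (finishes hour 7). Taking the maximum gives a start of hour 7, and it finishes at 7 + 8 = hour 15.
All tasks are finished once the last one completes. Finish times: Task 1 at 2, Task 2 at 7, Task 3 at 15, Task 4 at 16, Task 5 at 18. The latest is hour 18.

18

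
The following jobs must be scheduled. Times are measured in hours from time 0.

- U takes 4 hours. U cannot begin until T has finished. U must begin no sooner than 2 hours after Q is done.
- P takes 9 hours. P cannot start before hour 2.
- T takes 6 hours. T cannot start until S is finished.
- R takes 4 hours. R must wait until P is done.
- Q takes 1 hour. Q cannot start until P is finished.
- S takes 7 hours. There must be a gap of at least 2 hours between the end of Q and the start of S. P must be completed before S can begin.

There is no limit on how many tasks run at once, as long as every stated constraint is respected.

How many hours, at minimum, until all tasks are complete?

After its own release at hour 2, P can start at hour 2 and finishes at hour 11.
After P (finishes hour 11), R can start at hour 11 and finishes at hour 15.
Q cannot begin until P (finishes hour 11). It runs from hour 11 to 11 + 1 = hour 12.
S has to wait for Q (finishes hour 12, plus 2-hour gap → hour 14); P (finishes hour 11). The latest of these is hour 14, so S runs hour 14 to 14 + 7 = hour 21.
T waits on S (finishes hour 21), so it starts at hour 21 and finishes at 21 + 6 = hour 27.
U has to wait for T (finishes hour 27); Q (finishes hour 12, plus 2-hour gap → hour 14). The latest of these is hour 27, so U runs hour 27 to 27 + 4 = hour 31.
All tasks are finished once the last one completes. Finish times: P at 11, Q at 12, R at 15, S at 21, T at 27, U at 31. The latest is hour 31.

31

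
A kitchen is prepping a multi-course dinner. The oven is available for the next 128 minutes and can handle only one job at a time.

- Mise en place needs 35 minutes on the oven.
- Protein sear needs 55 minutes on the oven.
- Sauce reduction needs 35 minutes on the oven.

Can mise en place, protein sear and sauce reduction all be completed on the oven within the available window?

Yes

Running back to back, the jobs need 35 + 55 + 35 = 125 minutes on the oven.
Since 125 ≤ 128, they fit within the window.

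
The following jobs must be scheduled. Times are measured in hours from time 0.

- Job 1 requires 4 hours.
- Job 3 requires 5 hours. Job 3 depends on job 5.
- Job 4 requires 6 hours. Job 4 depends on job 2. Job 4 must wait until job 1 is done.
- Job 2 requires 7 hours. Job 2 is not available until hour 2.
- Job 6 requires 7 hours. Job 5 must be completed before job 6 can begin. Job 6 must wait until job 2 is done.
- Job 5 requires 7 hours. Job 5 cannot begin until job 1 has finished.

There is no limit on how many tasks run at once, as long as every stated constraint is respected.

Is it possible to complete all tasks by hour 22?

Job 2 cannot begin until its own release at hour 2. It runs from hour 2 to 2 + 7 = hour 9.
Nothing blocks job 1, so it runs from hour 0 to hour 4.
Job 5 cannot begin until job 1 (finishes hour 4). It runs from hour 4 to 4 + 7 = hour 11.
Job 6 has to wait for job 5 (finishes hour 11); job 2 (finishes hour 9). The latest of these is hour 11, so job 6 runs hour 11 to 11 + 7 = hour 18.
Job 3 waits on job 5 (finishes hour 11), so it starts at hour 11 and finishes at 11 + 5 = hour 16.
Job 4 needs all of job 2 (finishes hour 9); job 1 (finishes hour 4). That puts its earliest start at hour 9; it finishes at 9 + 6 = hour 15.
Every task is finished by hour 18, which is no later than the deadline of 22, so the schedule is feasible.

Yes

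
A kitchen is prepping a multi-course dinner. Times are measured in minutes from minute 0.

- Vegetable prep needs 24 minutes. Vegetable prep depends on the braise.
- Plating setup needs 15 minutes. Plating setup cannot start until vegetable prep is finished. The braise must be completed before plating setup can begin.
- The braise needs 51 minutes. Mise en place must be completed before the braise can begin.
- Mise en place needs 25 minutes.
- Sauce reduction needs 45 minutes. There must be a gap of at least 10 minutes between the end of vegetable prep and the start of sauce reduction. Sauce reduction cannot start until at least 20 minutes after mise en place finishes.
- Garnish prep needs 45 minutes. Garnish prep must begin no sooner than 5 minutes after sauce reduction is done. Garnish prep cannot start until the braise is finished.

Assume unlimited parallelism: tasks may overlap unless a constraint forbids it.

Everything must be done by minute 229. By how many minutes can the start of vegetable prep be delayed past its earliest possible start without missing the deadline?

24

Nothing blocks mise en place, so it runs from minute 0 to minute 25.
After mise en place (finishes minute 25), the braise can start at minute 25 and finishes at minute 76.
Vegetable prep waits on the braise (finishes minute 76), so it starts at minute 76 and finishes at 76 + 24 = minute 100.

Working backward from the deadline:
Nothing follows garnish prep; the deadline of minute 229 is its only limit. It must start by 229 − 45 = minute 184.
Since garnish prep (must start by minute 184, minus 5-minute gap → minute 179) depends on it, sauce reduction must finish by minute 179. Backing off its 45-minute duration gives a latest start of minute 134.
Plating setup has no dependents, so it just needs to finish by minute 229. Starting by 229 − 15 = minute 214 achieves that.
Vegetable prep has several dependents: sauce reduction (must start by minute 134, minus 10-minute gap → minute 124); plating setup (must start by minute 214). The earliest of those limits is minute 124, so vegetable prep must start by 124 − 24 = minute 100.
So vegetable prep can start as early as minute 76 and as late as minute 100, giving 100 − 76 = 24 minutes of slack.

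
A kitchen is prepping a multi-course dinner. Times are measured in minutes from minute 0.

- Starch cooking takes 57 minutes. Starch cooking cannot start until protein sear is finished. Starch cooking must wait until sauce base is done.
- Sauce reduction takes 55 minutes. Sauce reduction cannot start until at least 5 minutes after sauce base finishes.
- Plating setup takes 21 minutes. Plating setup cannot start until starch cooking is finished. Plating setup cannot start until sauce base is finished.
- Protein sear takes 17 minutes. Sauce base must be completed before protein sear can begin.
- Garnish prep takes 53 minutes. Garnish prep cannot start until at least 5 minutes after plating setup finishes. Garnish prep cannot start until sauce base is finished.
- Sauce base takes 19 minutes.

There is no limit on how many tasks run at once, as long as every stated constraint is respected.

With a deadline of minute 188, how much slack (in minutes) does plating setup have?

Sauce base can start immediately at minute 0; it finishes at minute 19.
Protein sear waits on sauce base (finishes minute 19), so it starts at minute 19 and finishes at 19 + 17 = minute 36.
For starch cooking: protein sear (finishes minute 36); sauce base (finishes minute 19). Taking the maximum gives a start of minute 36, and it finishes at 36 + 57 = minute 93.
For plating setup: starch cooking (finishes minute 93); sauce base (finishes minute 19). Taking the maximum gives a start of minute 93, and it finishes at 93 + 21 = minute 114.

Working backward from the deadline:
Garnish prep must finish by minute 188; it takes 53 minutes, so it must start by 188 − 53 = minute 135.
Since garnish prep (must start by minute 135, minus 5-minute gap → minute 130) depends on it, plating setup must finish by minute 130. Backing off its 21-minute duration gives a latest start of minute 109.
So plating setup can start as early as minute 93 and as late as minute 109, giving 109 − 93 = 16 minutes of slack.

16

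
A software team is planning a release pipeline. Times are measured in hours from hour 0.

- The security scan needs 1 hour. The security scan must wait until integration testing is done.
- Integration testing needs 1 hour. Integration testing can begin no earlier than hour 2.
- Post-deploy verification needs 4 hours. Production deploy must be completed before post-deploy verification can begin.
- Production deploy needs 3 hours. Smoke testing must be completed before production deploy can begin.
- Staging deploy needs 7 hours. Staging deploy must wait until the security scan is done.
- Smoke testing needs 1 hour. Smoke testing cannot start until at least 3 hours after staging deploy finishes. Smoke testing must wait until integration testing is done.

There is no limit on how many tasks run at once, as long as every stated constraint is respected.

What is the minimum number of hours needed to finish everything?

22

After its own release at hour 2, integration testing can start at hour 2 and finishes at hour 3.
The security scan waits on integration testing (finishes hour 3), so it starts at hour 3 and finishes at 3 + 1 = hour 4.
Staging deploy cannot begin until the security scan (finishes hour 4). It runs from hour 4 to 4 + 7 = hour 11.
For smoke testing: staging deploy (finishes hour 11, plus 3-hour gap → hour 14); integration testing (finishes hour 3). Taking the maximum gives a start of hour 14, and it finishes at 14 + 1 = hour 15.
After smoke testing (finishes hour 15), production deploy can start at hour 15 and finishes at hour 18.
After production deploy (finishes hour 18), post-deploy verification can start at hour 18 and finishes at hour 22.
All tasks are finished once the last one completes. Finish times: Integration testing at 3, The security scan at 4, Staging deploy at 11, Smoke testing at 15, Production deploy at 18, Post-deploy verification at 22. The latest is hour 22.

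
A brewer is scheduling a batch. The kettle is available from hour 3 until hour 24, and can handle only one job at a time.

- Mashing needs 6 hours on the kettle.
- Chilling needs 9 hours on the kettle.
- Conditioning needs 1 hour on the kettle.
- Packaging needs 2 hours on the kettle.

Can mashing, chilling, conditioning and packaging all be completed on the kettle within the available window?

The kettle window is 24 − 3 = 21 hours.
Running back to back, the jobs need 6 + 9 + 1 + 2 = 18 hours on the kettle.
Since 18 ≤ 21, they fit within the window.

Yes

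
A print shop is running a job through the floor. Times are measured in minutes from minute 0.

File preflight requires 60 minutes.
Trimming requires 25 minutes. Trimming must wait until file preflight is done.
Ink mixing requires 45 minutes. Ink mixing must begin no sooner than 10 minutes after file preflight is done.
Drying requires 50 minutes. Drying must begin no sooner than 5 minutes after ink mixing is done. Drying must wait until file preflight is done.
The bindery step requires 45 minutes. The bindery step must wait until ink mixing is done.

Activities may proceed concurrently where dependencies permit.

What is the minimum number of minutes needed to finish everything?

170

Nothing blocks file preflight, so it runs from minute 0 to minute 60.
Trimming cannot begin until file preflight (finishes minute 60). It runs from minute 60 to 60 + 25 = minute 85.
After file preflight (finishes minute 60, plus 10-minute gap → minute 70), ink mixing can start at minute 70 and finishes at minute 115.
The bindery step waits on ink mixing (finishes minute 115), so it starts at minute 115 and finishes at 115 + 45 = minute 160.
Drying needs all of ink mixing (finishes minute 115, plus 5-minute gap → minute 120); file preflight (finishes minute 60). That puts its earliest start at minute 120; it finishes at 120 + 50 = minute 170.
All tasks are finished once the last one completes. Finish times: File preflight at 60, Ink mixing at 115, Drying at 170, Trimming at 85, The bindery step at 160. The latest is minute 170.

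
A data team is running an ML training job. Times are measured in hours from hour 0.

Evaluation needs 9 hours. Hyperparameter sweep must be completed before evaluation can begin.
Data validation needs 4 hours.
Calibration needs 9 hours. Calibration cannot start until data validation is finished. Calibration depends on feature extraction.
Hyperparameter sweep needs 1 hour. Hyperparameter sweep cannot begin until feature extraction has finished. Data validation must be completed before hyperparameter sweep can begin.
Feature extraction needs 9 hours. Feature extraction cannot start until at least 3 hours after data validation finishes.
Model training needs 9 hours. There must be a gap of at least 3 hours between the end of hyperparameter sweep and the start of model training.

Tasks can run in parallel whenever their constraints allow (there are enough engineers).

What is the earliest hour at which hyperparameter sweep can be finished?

Data validation can start immediately at hour 0; it finishes at hour 4.
Feature extraction waits on data validation (finishes hour 4, plus 3-hour gap → hour 7), so it starts at hour 7 and finishes at 7 + 9 = hour 16.
For hyperparameter sweep: feature extraction (finishes hour 16); data validation (finishes hour 4). Taking the maximum gives a start of hour 16, and it finishes at 16 + 1 = hour 17.

17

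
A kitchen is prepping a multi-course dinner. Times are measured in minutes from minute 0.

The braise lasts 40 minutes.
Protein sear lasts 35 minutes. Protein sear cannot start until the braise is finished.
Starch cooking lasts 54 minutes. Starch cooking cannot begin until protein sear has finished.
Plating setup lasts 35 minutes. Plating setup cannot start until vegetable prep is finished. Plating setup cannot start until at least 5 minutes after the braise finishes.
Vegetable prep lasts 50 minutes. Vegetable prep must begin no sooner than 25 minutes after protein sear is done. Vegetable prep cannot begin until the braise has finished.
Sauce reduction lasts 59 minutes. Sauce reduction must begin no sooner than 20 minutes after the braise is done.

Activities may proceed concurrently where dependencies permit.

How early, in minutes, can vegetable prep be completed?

The braise can start immediately at minute 0; it finishes at minute 40.
Protein sear waits on the braise (finishes minute 40), so it starts at minute 40 and finishes at 40 + 35 = minute 75.
Vegetable prep cannot start until protein sear (finishes minute 75, plus 25-minute gap → minute 100); the braise (finishes minute 40). The controlling bound is minute 100, so vegetable prep finishes at 100 + 50 = minute 150.

150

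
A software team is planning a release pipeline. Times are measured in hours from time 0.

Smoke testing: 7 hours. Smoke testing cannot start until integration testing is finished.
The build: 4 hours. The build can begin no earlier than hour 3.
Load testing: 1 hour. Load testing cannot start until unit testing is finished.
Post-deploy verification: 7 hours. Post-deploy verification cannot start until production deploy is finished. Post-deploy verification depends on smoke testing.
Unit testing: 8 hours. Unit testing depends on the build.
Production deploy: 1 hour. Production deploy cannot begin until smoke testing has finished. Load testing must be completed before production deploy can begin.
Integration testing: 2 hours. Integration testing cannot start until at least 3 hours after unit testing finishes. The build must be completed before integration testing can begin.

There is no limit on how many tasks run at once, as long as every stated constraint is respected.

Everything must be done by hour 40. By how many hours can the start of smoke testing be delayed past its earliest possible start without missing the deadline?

After its own release at hour 3, the build can start at hour 3 and finishes at hour 7.
Unit testing waits on the build (finishes hour 7), so it starts at hour 7 and finishes at 7 + 8 = hour 15.
Integration testing needs all of unit testing (finishes hour 15, plus 3-hour gap → hour 18); the build (finishes hour 7). That puts its earliest start at hour 18; it finishes at 18 + 2 = hour 20.
After integration testing (finishes hour 20), smoke testing can start at hour 20 and finishes at hour 27.

Working backward from the deadline:
Post-deploy verification must finish by hour 40; it takes 7 hours, so it must start by 40 − 7 = hour 33.
Production deploy has to be done before post-deploy verification (must start by hour 33). That means finishing by hour 33, i.e. starting by 33 − 1 = hour 32.
For smoke testing: production deploy (must start by hour 32); post-deploy verification (must start by hour 33). The most restrictive is hour 32; with a 7-hour duration, smoke testing must start by hour 25.
So smoke testing can start as early as hour 20 and as late as hour 25, giving 25 − 20 = 5 hours of slack.

5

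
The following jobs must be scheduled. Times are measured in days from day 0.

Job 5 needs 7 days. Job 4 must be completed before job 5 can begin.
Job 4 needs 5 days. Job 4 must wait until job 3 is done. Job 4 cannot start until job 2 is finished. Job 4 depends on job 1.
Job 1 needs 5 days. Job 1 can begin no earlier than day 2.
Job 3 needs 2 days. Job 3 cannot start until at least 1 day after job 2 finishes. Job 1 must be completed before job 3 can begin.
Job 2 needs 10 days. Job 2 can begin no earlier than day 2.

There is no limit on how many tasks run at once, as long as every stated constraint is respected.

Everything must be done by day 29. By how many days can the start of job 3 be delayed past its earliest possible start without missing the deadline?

2

Job 2 waits on its own release at day 2, so it starts at day 2 and finishes at 2 + 10 = day 12.
After its own release at day 2, job 1 can start at day 2 and finishes at day 7.
Job 3 cannot start until job 2 (finishes day 12, plus 1-day gap → day 13); job 1 (finishes day 7). The controlling bound is day 13, so job 3 finishes at 13 + 2 = day 15.

Working backward from the deadline:
Nothing follows job 5; the deadline of day 29 is its only limit. It must start by 29 − 7 = day 22.
Job 4 feeds into job 5 (must start by day 22); so job 4 must finish by day 22 and therefore start by day 17.
Job 3 has to be done before job 4 (must start by day 17). That means finishing by day 17, i.e. starting by 17 − 2 = day 15.
So job 3 can start as early as day 13 and as late as day 15, giving 15 − 13 = 2 days of slack.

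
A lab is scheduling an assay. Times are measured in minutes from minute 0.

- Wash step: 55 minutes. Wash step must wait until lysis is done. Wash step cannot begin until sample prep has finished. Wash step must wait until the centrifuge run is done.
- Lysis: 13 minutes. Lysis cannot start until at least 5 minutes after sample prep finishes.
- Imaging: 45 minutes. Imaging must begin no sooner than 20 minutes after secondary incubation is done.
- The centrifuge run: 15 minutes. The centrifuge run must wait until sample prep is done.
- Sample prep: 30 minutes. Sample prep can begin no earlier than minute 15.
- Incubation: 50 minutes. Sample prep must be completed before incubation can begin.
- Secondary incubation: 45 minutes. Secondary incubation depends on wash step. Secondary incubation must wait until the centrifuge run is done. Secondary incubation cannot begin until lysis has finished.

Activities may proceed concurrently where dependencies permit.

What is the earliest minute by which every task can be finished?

Sample prep waits on its own release at minute 15, so it starts at minute 15 and finishes at 15 + 30 = minute 45.
The centrifuge run cannot begin until sample prep (finishes minute 45). It runs from minute 45 to 45 + 15 = minute 60.
Incubation waits on sample prep (finishes minute 45), so it starts at minute 45 and finishes at 45 + 50 = minute 95.
Lysis waits on sample prep (finishes minute 45, plus 5-minute gap → minute 50), so it starts at minute 50 and finishes at 50 + 13 = minute 63.
Wash step needs all of lysis (finishes minute 63); sample prep (finishes minute 45); the centrifuge run (finishes minute 60). That puts its earliest start at minute 63; it finishes at 63 + 55 = minute 118.
Secondary incubation cannot start until wash step (finishes minute 118); the centrifuge run (finishes minute 60); lysis (finishes minute 63). The controlling bound is minute 118, so secondary incubation finishes at 118 + 45 = minute 163.
Imaging cannot begin until secondary incubation (finishes minute 163, plus 20-minute gap → minute 183). It runs from minute 183 to 183 + 45 = minute 228.
All tasks are finished once the last one completes. Finish times: Sample prep at 45, Lysis at 63, Incubation at 95, The centrifuge run at 60, Wash step at 118, Secondary incubation at 163, Imaging at 228. The latest is minute 228.

228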